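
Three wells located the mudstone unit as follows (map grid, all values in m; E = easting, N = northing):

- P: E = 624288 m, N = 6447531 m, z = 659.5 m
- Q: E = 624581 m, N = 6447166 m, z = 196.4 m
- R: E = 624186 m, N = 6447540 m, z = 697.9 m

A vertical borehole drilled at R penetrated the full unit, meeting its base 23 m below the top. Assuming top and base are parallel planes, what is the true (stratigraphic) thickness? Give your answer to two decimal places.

Two edge vectors: P→Q = (293, -365, -463.1), P→R = (-102, 9, 38.4).
Normal n = (P→Q) × (P→R) = (-9848.1, 35985, -34593).
So ∂z/∂E = −n_x/n_z = −0.28468 and ∂z/∂N = −n_y/n_z = 1.04024.
|∇z| = √(a²+b²) = 1.07849, so dip δ = arctan(1.07849) = 47.16°.
True thickness = vertical thickness × cos δ = 23 × cos 47.16° = 15.64 m.

15.64 m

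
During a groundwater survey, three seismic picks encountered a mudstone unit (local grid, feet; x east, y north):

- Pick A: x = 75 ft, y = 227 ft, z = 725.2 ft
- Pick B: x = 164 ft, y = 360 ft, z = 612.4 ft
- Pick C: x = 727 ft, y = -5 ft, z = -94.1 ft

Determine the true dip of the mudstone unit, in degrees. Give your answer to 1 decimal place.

Let the plane be z = a·x + b·y + c.
Pick B−Pick A: 89a + 133b = −112.8;  Pick C−Pick A: 652a − 232b = −819.3.
Solving gives a = −1.25868, b = −0.00585.
Gradient magnitude |∇z| = √(a² + b²) = √(1.58427 + 0.00003) = 1.25869.
True dip = arctan(1.25869) = 51.5°, dipping toward E (azimuth ≈ 090°).

51.5°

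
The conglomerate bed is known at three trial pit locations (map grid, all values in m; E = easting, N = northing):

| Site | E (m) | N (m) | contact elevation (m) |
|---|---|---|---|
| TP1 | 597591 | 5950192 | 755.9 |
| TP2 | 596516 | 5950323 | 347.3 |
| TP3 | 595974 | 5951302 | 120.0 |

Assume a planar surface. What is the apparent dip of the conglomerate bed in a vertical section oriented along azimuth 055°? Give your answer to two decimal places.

16.47°

Let the plane be z = a·E + b·N + c.
TP2−TP1: −1075a + 131b = −408.6;  TP3−TP1: −1617a + 1110b = −635.9.
Solving gives a = 0.37725, b = −0.02332.
Unit vector along 055° is (sin 55°, cos 55°) = (0.8192, 0.5736).
Slope in that direction = a·(0.8192) + b·(0.5736) = 0.29565.
Apparent dip = arctan|0.29565| = 16.47° (true dip is 20.7°, so apparent ≤ true as expected).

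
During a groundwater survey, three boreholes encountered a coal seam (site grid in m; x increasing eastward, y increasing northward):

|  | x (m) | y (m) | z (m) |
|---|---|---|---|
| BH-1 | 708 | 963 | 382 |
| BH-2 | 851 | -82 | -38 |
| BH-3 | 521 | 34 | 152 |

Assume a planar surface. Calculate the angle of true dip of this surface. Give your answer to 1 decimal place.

29.6°

Two edge vectors: BH-1→BH-2 = (143, -1045, -420), BH-1→BH-3 = (-187, -929, -230).
Normal n = (BH-1→BH-2) × (BH-1→BH-3) = (-149830, 111430, -328262).
So ∂z/∂x = −n_x/n_z = −0.45643 and ∂z/∂y = −n_y/n_z = 0.33945.
Gradient magnitude |∇z| = √(a² + b²) = √(0.20833 + 0.11523) = 0.56882.
True dip = arctan(0.56882) = 29.6°, dipping toward SE (azimuth ≈ 127°).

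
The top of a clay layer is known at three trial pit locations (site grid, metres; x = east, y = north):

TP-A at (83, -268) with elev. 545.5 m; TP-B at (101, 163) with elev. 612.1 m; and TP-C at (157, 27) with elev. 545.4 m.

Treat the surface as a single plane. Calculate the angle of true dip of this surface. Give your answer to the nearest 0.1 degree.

37.4°

Let the plane be z = a·x + b·y + c.
TP-B−TP-A: 18a + 431b = 66.6;  TP-C−TP-A: 74a + 295b = −0.1.
Solving gives a = −0.74067, b = 0.18546.
Gradient magnitude |∇z| = √(a² + b²) = √(0.54860 + 0.03439) = 0.76354.
True dip = arctan(0.76354) = 37.4°, dipping toward ESE (azimuth ≈ 104°).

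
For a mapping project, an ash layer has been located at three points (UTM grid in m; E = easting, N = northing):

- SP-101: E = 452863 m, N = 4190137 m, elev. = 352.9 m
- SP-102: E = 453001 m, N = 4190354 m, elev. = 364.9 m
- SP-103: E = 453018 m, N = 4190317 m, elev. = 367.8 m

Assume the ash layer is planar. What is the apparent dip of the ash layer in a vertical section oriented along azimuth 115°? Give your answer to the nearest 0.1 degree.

Let the plane be z = a·E + b·N + c.
SP-102−SP-101: 138a + 217b = 12;  SP-103−SP-101: 155a + 180b = 14.9.
Solving gives a = 0.12204, b = −0.02231.
Unit vector along 115° is (sin 115°, cos 115°) = (0.9063, -0.4226).
Slope in that direction = a·(0.9063) + b·(-0.4226) = 0.12003.
Apparent dip = arctan|0.12003| = 6.8° (true dip is 7.1°, so apparent ≤ true as expected).

6.8°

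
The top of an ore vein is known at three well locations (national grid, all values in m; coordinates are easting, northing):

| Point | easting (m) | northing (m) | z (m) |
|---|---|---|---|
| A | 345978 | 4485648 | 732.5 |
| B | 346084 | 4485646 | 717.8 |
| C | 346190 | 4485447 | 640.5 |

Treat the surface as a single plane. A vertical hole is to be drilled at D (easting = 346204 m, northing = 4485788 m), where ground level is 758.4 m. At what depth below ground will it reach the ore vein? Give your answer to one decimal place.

Let the plane be z = a·easting + b·northing + c.
B−A: 106a − 2b = −14.7;  C−A: 212a − 201b = −92.
Solving gives a = −0.132683651, b = 0.317766497.
Then c = 732.5 − a·345978 − b·4485648 = −1378750.53.
At (346204, 4485788): z_contact = −45935.61 + 1425433.14 − 1378750.53 = 747.00 m.
Depth below ground = 758.4 − 747.00 = 11.4 m.

11.4 m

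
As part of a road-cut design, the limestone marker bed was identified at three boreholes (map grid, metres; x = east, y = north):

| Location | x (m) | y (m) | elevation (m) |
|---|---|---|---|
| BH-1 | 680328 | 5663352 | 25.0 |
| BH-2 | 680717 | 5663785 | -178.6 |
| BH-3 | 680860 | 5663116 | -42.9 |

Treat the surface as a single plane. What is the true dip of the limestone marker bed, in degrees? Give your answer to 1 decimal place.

Let the plane be z = a·x + b·y + c.
BH-2−BH-1: 389a + 433b = −203.6;  BH-3−BH-1: 532a − 236b = −67.9.
Solving gives a = −0.24041, b = −0.25423.
Gradient magnitude |∇z| = √(a² + b²) = √(0.05780 + 0.06463) = 0.34990.
True dip = arctan(0.34990) = 19.3°, dipping toward NE (azimuth ≈ 043°).

19.3°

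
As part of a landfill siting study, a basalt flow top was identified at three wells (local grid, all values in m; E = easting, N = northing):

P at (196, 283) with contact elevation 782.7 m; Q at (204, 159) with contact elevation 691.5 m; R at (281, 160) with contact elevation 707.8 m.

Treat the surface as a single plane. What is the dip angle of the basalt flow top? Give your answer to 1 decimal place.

Let the plane be z = a·E + b·N + c.
Q−P: 8a − 124b = −91.2;  R−P: 85a − 123b = −74.9.
Solving gives a = 0.20197, b = 0.74851.
Gradient magnitude |∇z| = √(a² + b²) = √(0.04079 + 0.56027) = 0.77528.
True dip = arctan(0.77528) = 37.8°, dipping toward SSW (azimuth ≈ 195°).

37.8°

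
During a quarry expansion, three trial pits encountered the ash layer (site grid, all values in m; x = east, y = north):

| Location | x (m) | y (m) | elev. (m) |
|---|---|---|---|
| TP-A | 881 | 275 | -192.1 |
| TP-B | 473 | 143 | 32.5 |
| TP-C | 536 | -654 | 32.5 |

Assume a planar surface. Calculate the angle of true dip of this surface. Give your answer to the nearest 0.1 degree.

28.3°

Let the plane be z = a·x + b·y + c.
TP-B−TP-A: −408a − 132b = 224.6;  TP-C−TP-A: −345a − 929b = 224.6.
Solving gives a = −0.53676, b = −0.04243.
Gradient magnitude |∇z| = √(a² + b²) = √(0.28811 + 0.00180) = 0.53844.
True dip = arctan(0.53844) = 28.3°, dipping toward E (azimuth ≈ 085°).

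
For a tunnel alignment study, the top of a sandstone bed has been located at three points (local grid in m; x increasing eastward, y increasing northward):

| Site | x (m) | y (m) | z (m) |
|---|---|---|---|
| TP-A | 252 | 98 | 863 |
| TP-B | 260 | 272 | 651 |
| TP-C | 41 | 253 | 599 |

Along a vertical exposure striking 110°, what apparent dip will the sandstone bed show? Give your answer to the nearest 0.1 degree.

36.7°

Let the plane be z = a·x + b·y + c.
TP-B−TP-A: 8a + 174b = −212;  TP-C−TP-A: −211a + 155b = −264.
Solving gives a = 0.34452, b = −1.23423.
Unit vector along 110° is (sin 110°, cos 110°) = (0.9397, -0.3420).
Slope in that direction = a·(0.9397) + b·(-0.3420) = 0.74588.
Apparent dip = arctan|0.74588| = 36.7° (true dip is 52.0°, so apparent ≤ true as expected).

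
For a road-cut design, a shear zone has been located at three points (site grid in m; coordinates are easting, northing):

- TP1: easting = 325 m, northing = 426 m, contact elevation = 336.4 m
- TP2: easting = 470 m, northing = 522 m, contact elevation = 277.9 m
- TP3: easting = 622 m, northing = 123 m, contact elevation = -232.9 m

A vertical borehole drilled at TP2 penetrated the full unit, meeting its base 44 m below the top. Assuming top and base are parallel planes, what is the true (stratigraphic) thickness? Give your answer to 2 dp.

26.26 m

Two edge vectors: TP1→TP2 = (145, 96, -58.5), TP1→TP3 = (297, -303, -569.3).
Normal n = (TP1→TP2) × (TP1→TP3) = (-72378.3, 65174, -72447).
So ∂z/∂easting = −n_x/n_z = −0.99905 and ∂z/∂northing = −n_y/n_z = 0.89961.
|∇z| = √(a²+b²) = 1.34440, so dip δ = arctan(1.34440) = 53.36°.
True thickness = vertical thickness × cos δ = 44 × cos 53.36° = 26.26 m.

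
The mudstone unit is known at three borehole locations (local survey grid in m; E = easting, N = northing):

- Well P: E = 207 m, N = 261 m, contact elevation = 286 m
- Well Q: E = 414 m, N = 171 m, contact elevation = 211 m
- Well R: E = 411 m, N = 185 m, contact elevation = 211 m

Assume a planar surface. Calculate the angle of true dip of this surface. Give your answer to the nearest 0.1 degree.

Let the plane be z = a·E + b·N + c.
Well Q−Well P: 207a − 90b = −75;  Well R−Well P: 204a − 76b = −75.
Solving gives a = −0.39954, b = −0.08562.
Gradient magnitude |∇z| = √(a² + b²) = √(0.15963 + 0.00733) = 0.40861.
True dip = arctan(0.40861) = 22.2°, dipping toward ENE (azimuth ≈ 078°).

22.2°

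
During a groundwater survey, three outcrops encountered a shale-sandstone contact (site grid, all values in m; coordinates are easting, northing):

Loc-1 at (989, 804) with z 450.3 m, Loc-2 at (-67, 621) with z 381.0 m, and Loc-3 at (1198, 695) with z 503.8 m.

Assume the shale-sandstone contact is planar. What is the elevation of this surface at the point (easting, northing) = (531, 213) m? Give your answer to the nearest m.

560 m

Let the plane be z = a·easting + b·northing + c.
Loc-2−Loc-1: −1056a − 183b = −69.3;  Loc-3−Loc-1: 209a − 109b = 53.5.
Solving gives a = 0.11310, b = −0.27396.
Then c = 450.3 − a·989 − b·804 = 558.71.
At (531, 213): z = 60.1 − 58.4 + 558.71 = 560.4 m.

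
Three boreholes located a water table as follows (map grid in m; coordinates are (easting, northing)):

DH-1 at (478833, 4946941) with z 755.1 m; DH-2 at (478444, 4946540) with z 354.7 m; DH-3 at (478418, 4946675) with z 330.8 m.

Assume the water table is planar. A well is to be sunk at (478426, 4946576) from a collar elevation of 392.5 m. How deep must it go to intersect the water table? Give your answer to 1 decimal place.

55.4 m

Two edge vectors: DH-1→DH-2 = (-389, -401, -400.4), DH-1→DH-3 = (-415, -266, -424.3).
Normal n = (DH-1→DH-2) × (DH-1→DH-3) = (63637.9, 1113.3, -62941).
So ∂z/∂E = −n_x/n_z = 1.011072274 and ∂z/∂N = −n_y/n_z = 0.017687994.
Intercept c from DH-1: 755.1 − 484134.77 − 87501.46 = −570881.13.
At (478426, 4946576): z_contact = 483723.26 + 87495.00 − 570881.13 = 337.14 m.
Depth below ground = 392.5 − 337.14 = 55.4 m.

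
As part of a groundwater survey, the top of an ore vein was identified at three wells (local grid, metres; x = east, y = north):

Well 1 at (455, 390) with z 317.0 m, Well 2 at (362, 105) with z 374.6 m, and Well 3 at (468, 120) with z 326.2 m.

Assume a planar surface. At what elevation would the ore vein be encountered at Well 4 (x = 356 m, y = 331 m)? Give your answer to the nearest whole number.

Two edge vectors: Well 1→Well 2 = (-93, -285, 57.6), Well 1→Well 3 = (13, -270, 9.2).
Normal n = (Well 1→Well 2) × (Well 1→Well 3) = (12930, 1604.4, 28815).
So ∂z/∂x = −n_x/n_z = −0.44872 and ∂z/∂y = −n_y/n_z = −0.05568.
Intercept c from Well 1: 317 + 204.17 + 21.71 = 542.88.
At (356, 331): z = −159.7 − 18.4 + 542.88 = 364.7 m.

365 m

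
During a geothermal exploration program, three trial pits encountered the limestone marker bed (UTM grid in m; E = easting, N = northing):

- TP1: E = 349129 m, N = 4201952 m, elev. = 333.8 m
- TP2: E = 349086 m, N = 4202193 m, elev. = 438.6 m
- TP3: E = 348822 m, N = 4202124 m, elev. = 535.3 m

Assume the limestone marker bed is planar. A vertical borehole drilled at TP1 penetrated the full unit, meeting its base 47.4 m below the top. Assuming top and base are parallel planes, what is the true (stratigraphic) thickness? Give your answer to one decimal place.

Let the plane be z = a·E + b·N + c.
TP2−TP1: −43a + 241b = 104.8;  TP3−TP1: −307a + 172b = 201.5.
Solving gives a = −0.45856, b = 0.35304.
|∇z| = √(a²+b²) = 0.57872, so dip δ = arctan(0.57872) = 30.06°.
True thickness = vertical thickness × cos δ = 47.4 × cos 30.06° = 41.0 m.

41.0 m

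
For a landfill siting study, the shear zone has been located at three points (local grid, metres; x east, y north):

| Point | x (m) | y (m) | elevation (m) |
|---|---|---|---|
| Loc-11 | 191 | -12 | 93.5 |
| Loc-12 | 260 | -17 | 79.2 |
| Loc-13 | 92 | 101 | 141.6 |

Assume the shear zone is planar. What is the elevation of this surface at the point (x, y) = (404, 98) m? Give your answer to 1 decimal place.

Let the plane be z = a·x + b·y + c.
Loc-12−Loc-11: 69a − 5b = −14.3;  Loc-13−Loc-11: −99a + 113b = 48.1.
Solving gives a = −0.18836, b = 0.26064.
Then c = 93.5 − a·191 − b·-12 = 132.60.
At (404, 98): z = −76.1 + 25.5 + 132.60 = 82.0 m.

82.0 m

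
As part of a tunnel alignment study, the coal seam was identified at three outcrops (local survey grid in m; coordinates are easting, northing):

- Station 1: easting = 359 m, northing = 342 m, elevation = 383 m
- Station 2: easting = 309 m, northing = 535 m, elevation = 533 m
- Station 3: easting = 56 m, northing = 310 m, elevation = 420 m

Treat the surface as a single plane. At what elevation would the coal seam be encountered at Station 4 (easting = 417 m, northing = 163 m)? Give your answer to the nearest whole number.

Two edge vectors: Station 1→Station 2 = (-50, 193, 150), Station 1→Station 3 = (-303, -32, 37).
Normal n = (Station 1→Station 2) × (Station 1→Station 3) = (11941, -43600, 60079).
So ∂z/∂easting = −n_x/n_z = −0.19875 and ∂z/∂northing = −n_y/n_z = 0.72571.
Intercept c from Station 1: 383 + 71.35 − 248.19 = 206.16.
At (417, 163): z = −82.9 + 118.3 + 206.16 = 241.6 m.

242 m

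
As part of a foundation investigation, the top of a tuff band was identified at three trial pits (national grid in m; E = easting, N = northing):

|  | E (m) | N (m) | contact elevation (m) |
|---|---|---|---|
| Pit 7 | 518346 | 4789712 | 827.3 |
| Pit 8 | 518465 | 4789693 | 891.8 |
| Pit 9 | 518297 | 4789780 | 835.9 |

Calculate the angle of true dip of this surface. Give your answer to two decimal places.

Two edge vectors: Pit 7→Pit 8 = (119, -19, 64.5), Pit 7→Pit 9 = (-49, 68, 8.6).
Normal n = (Pit 7→Pit 8) × (Pit 7→Pit 9) = (-4549.4, -4183.9, 7161).
So ∂z/∂E = −n_x/n_z = 0.63530 and ∂z/∂N = −n_y/n_z = 0.58426.
Gradient magnitude |∇z| = √(a² + b²) = √(0.40361 + 0.34136) = 0.86312.
True dip = arctan(0.86312) = 40.80°, dipping toward SW (azimuth ≈ 227°).

40.80°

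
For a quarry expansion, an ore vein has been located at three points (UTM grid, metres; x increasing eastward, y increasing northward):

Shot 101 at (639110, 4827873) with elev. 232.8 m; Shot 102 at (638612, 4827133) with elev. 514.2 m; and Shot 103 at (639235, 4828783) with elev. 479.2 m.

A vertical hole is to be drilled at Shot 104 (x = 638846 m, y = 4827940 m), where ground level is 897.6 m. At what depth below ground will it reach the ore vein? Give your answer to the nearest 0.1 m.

Let the plane be z = a·x + b·y + c.
Shot 102−Shot 101: −498a − 740b = 281.4;  Shot 103−Shot 101: 125a + 910b = 246.4.
Solving gives a = −1.215509593, b = 0.437734834.
Then c = 232.8 − a·639110 − b·4827873 = −1336251.05.
At (638846, 4827940): z_contact = −776523.44 + 2113357.52 − 1336251.05 = 583.02 m.
Depth below ground = 897.6 − 583.02 = 314.6 m.

314.6 m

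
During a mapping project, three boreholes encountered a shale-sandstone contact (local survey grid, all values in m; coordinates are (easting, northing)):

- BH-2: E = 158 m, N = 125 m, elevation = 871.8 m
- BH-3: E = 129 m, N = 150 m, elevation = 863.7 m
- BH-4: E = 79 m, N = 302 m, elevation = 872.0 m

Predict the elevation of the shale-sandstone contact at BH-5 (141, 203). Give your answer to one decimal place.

Two edge vectors: BH-2→BH-3 = (-29, 25, -8.1), BH-2→BH-4 = (-79, 177, 0.2).
Normal n = (BH-2→BH-3) × (BH-2→BH-4) = (1438.7, 645.7, -3158).
So ∂z/∂E = −n_x/n_z = 0.45557 and ∂z/∂N = −n_y/n_z = 0.20446.
Intercept c from BH-2: 871.8 − 71.98 − 25.56 = 774.26.
At (141, 203): z = 64.2 + 41.5 + 774.26 = 880.0 m.

880.0 m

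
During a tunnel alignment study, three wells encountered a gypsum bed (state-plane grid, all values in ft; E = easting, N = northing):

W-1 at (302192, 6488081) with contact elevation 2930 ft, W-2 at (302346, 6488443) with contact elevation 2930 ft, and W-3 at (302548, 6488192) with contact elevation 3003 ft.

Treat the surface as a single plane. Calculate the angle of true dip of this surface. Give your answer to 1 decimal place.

Let the plane be z = a·E + b·N + c.
W-2−W-1: 154a + 362b = 0;  W-3−W-1: 356a + 111b = 73.
Solving gives a = 0.23642, b = −0.10057.
Gradient magnitude |∇z| = √(a² + b²) = √(0.05589 + 0.01012) = 0.25692.
True dip = arctan(0.25692) = 14.4°, dipping toward WNW (azimuth ≈ 293°).

14.4°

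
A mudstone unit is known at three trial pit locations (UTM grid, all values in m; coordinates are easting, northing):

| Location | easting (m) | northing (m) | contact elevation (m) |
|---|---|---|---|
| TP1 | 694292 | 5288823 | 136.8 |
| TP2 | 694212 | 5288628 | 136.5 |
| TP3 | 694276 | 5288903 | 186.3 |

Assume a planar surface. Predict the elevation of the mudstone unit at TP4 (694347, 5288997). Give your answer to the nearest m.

Two edge vectors: TP1→TP2 = (-80, -195, -0.3), TP1→TP3 = (-16, 80, 49.5).
Normal n = (TP1→TP2) × (TP1→TP3) = (-9628.5, 3964.8, -9520).
So ∂z/∂easting = −n_x/n_z = −1.01139706 and ∂z/∂northing = −n_y/n_z = 0.41647059.
Intercept c from TP1: 136.8 + 702204.89 − 2202639.23 = −1500297.54.
At (694347, 5288997): z = −702260.5 + 2202711.7 − 1500297.54 = 153.6 m.

154 m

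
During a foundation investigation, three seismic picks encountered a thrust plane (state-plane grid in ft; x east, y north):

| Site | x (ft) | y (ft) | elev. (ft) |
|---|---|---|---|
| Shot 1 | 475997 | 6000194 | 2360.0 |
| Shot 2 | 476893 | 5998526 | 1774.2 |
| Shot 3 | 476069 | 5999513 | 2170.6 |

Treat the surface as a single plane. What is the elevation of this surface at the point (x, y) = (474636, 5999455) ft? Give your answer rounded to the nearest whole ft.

Two edge vectors: Shot 1→Shot 2 = (896, -1668, -585.8), Shot 1→Shot 3 = (72, -681, -189.4).
Normal n = (Shot 1→Shot 2) × (Shot 1→Shot 3) = (-83010.6, 127524.8, -490080).
So ∂z/∂x = −n_x/n_z = −0.16938173 and ∂z/∂y = −n_y/n_z = 0.26021221.
Intercept c from Shot 1: 2360 + 80625.20 − 1561323.74 = −1478338.55.
At (474636, 5999455): z = −80394.7 + 1561131.4 − 1478338.55 = 2398.2 ft.

2398 ft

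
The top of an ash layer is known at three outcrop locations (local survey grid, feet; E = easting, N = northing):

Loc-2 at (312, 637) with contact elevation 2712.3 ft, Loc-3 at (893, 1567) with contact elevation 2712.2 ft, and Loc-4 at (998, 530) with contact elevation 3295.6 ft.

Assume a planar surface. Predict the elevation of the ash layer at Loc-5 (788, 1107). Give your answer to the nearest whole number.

Two edge vectors: Loc-2→Loc-3 = (581, 930, -0.1), Loc-2→Loc-4 = (686, -107, 583.3).
Normal n = (Loc-2→Loc-3) × (Loc-2→Loc-4) = (542458.3, -338965.9, -700147).
So ∂z/∂E = −n_x/n_z = 0.77478 and ∂z/∂N = −n_y/n_z = −0.48414.
Intercept c from Loc-2: 2712.3 − 241.73 + 308.39 = 2778.96.
At (788, 1107): z = 610.5 − 535.9 + 2778.96 = 2853.6 ft.

2854 ft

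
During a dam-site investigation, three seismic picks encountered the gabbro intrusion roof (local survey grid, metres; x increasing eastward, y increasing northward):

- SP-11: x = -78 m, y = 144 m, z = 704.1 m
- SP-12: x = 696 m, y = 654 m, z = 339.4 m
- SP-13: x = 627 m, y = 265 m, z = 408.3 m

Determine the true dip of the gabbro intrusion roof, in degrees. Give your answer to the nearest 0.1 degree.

Let the plane be z = a·x + b·y + c.
SP-12−SP-11: 774a + 510b = −364.7;  SP-13−SP-11: 705a + 121b = −295.8.
Solving gives a = −0.40139, b = −0.10592.
Gradient magnitude |∇z| = √(a² + b²) = √(0.16112 + 0.01122) = 0.41514.
True dip = arctan(0.41514) = 22.5°, dipping toward ENE (azimuth ≈ 075°).

22.5°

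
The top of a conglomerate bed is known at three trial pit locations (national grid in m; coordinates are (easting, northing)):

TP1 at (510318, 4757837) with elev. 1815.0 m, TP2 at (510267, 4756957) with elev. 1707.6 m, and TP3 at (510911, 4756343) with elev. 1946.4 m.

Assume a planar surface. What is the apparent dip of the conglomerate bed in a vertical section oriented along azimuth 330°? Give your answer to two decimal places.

8.44°

Let the plane be z = a·E + b·N + c.
TP2−TP1: −51a − 880b = −107.4;  TP3−TP1: 593a − 1494b = 131.4.
Solving gives a = 0.46166, b = 0.09529.
Unit vector along 330° is (sin 330°, cos 330°) = (-0.5000, 0.8660).
Slope in that direction = a·(-0.5000) + b·(0.8660) = −0.14831.
Apparent dip = arctan|0.14831| = 8.44° (true dip is 25.2°, so apparent ≤ true as expected).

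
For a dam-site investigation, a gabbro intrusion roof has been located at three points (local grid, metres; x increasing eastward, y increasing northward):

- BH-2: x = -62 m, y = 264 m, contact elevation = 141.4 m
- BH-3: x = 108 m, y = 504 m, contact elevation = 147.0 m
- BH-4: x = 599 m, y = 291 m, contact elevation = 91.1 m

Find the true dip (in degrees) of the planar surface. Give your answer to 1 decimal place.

6.4°

Let the plane be z = a·x + b·y + c.
BH-3−BH-2: 170a + 240b = 5.6;  BH-4−BH-2: 661a + 27b = −50.3.
Solving gives a = −0.07935, b = 0.07954.
Gradient magnitude |∇z| = √(a² + b²) = √(0.00630 + 0.00633) = 0.11235.
True dip = arctan(0.11235) = 6.4°, dipping toward SE (azimuth ≈ 135°).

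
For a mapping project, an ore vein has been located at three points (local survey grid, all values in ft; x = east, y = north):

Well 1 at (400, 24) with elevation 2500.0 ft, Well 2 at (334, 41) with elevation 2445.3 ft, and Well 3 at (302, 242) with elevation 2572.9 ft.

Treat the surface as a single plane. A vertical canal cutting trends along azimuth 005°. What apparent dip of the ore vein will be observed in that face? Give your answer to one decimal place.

41.6°

Let the plane be z = a·x + b·y + c.
Well 2−Well 1: −66a + 17b = −54.7;  Well 3−Well 1: −98a + 218b = 72.9.
Solving gives a = 1.03474, b = 0.79956.
Unit vector along 005° is (sin 5°, cos 5°) = (0.0872, 0.9962).
Slope in that direction = a·(0.0872) + b·(0.9962) = 0.88670.
Apparent dip = arctan|0.88670| = 41.6° (true dip is 52.6°, so apparent ≤ true as expected).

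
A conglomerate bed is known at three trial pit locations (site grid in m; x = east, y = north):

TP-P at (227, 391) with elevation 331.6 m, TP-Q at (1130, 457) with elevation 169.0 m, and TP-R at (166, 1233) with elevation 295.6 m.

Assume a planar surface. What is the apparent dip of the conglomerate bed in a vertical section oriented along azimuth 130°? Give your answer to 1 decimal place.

5.7°

Two edge vectors: TP-P→TP-Q = (903, 66, -162.6), TP-P→TP-R = (-61, 842, -36).
Normal n = (TP-P→TP-Q) × (TP-P→TP-R) = (134533.2, 42426.6, 764352).
So ∂z/∂x = −n_x/n_z = −0.17601 and ∂z/∂y = −n_y/n_z = −0.05551.
Unit vector along 130° is (sin 130°, cos 130°) = (0.7660, -0.6428).
Slope in that direction = a·(0.7660) + b·(-0.6428) = −0.09915.
Apparent dip = arctan|0.09915| = 5.7° (true dip is 10.5°, so apparent ≤ true as expected).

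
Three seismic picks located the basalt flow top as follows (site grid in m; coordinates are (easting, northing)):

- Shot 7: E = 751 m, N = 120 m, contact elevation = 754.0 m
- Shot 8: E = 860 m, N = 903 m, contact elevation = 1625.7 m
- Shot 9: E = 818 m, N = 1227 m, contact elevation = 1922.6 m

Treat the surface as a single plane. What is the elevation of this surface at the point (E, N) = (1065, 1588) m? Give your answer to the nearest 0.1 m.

2468.6 m

Two edge vectors: Shot 7→Shot 8 = (109, 783, 871.7), Shot 7→Shot 9 = (67, 1107, 1168.6).
Normal n = (Shot 7→Shot 8) × (Shot 7→Shot 9) = (-49958.1, -68973.5, 68202).
So ∂z/∂E = −n_x/n_z = 0.732502 and ∂z/∂N = −n_y/n_z = 1.011312.
Intercept c from Shot 7: 754 − 550.11 − 121.36 = 82.53.
At (1065, 1588): z = 780.1 + 1606.0 + 82.53 = 2468.6 m.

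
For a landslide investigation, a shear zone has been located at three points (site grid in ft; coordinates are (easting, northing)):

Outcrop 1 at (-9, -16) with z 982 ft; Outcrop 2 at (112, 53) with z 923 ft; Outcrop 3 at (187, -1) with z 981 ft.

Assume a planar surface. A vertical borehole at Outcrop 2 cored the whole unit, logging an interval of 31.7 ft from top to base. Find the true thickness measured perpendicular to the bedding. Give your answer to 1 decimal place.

22.6 ft

Let the plane be z = a·E + b·N + c.
Outcrop 2−Outcrop 1: 121a + 69b = −59;  Outcrop 3−Outcrop 1: 196a + 15b = −1.
Solving gives a = 0.06969, b = −0.97728.
|∇z| = √(a²+b²) = 0.97976, so dip δ = arctan(0.97976) = 44.41°.
True thickness = vertical thickness × cos δ = 31.7 × cos 44.41° = 22.6 ft.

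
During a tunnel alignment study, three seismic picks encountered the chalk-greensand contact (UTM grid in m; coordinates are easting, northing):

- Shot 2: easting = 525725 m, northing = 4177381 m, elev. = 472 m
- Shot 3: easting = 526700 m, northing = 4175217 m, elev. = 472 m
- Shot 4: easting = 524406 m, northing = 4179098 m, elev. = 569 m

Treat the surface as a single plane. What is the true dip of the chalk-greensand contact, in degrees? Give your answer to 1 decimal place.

11.0°

Let the plane be z = a·easting + b·northing + c.
Shot 3−Shot 2: 975a − 2164b = 0;  Shot 4−Shot 2: −1319a + 1717b = 97.
Solving gives a = −0.17785, b = −0.08013.
Gradient magnitude |∇z| = √(a² + b²) = √(0.03163 + 0.00642) = 0.19507.
True dip = arctan(0.19507) = 11.0°, dipping toward ENE (azimuth ≈ 066°).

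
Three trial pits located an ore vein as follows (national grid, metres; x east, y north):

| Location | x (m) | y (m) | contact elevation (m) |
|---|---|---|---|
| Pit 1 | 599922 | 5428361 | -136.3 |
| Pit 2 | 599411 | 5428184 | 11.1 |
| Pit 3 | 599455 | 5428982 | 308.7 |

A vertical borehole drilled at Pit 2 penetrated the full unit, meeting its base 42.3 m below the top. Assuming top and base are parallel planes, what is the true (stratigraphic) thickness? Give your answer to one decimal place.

Let the plane be z = a·x + b·y + c.
Pit 2−Pit 1: −511a − 177b = 147.4;  Pit 3−Pit 1: −467a + 621b = 445.
Solving gives a = −0.42576, b = 0.39641.
|∇z| = √(a²+b²) = 0.58173, so dip δ = arctan(0.58173) = 30.19°.
True thickness = vertical thickness × cos δ = 42.3 × cos 30.19° = 36.6 m.

36.6 m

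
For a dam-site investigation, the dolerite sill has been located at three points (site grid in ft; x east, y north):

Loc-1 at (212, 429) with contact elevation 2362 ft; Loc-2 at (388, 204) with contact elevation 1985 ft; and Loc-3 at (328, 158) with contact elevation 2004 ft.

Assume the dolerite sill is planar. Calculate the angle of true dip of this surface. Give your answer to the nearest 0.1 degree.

53.3°

Two edge vectors: Loc-1→Loc-2 = (176, -225, -377), Loc-1→Loc-3 = (116, -271, -358).
Normal n = (Loc-1→Loc-2) × (Loc-1→Loc-3) = (-21617, 19276, -21596).
So ∂z/∂x = −n_x/n_z = −1.00097 and ∂z/∂y = −n_y/n_z = 0.89257.
Gradient magnitude |∇z| = √(a² + b²) = √(1.00195 + 0.79669) = 1.34113.
True dip = arctan(1.34113) = 53.3°, dipping toward SE (azimuth ≈ 132°).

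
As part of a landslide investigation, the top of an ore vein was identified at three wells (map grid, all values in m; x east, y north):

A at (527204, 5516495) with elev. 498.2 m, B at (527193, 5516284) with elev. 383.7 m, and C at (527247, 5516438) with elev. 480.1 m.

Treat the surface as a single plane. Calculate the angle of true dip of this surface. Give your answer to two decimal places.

30.85°

Let the plane be z = a·x + b·y + c.
B−A: −11a − 211b = −114.5;  C−A: 43a − 57b = −18.1.
Solving gives a = 0.27911, b = 0.52810.
Gradient magnitude |∇z| = √(a² + b²) = √(0.07790 + 0.27889) = 0.59733.
True dip = arctan(0.59733) = 30.85°, dipping toward SSW (azimuth ≈ 208°).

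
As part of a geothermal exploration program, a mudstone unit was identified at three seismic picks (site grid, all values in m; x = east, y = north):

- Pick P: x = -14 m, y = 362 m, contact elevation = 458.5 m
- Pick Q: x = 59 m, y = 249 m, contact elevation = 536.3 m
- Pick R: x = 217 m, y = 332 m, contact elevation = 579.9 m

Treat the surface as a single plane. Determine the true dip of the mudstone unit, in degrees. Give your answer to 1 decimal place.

31.4°

Let the plane be z = a·x + b·y + c.
Pick Q−Pick P: 73a − 113b = 77.8;  Pick R−Pick P: 231a − 30b = 121.4.
Solving gives a = 0.47607, b = −0.38095.
Gradient magnitude |∇z| = √(a² + b²) = √(0.22664 + 0.14512) = 0.60972.
True dip = arctan(0.60972) = 31.4°, dipping toward NW (azimuth ≈ 309°).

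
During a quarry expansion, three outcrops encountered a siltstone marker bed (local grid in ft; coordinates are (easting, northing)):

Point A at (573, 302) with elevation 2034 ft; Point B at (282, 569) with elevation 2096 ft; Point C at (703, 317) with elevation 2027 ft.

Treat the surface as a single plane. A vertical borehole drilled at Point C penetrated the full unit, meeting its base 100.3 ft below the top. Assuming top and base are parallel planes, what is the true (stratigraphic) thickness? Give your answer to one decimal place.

98.9 ft

Let the plane be z = a·E + b·N + c.
Point B−Point A: −291a + 267b = 62;  Point C−Point A: 130a + 15b = −7.
Solving gives a = −0.07163, b = 0.15414.
|∇z| = √(a²+b²) = 0.16997, so dip δ = arctan(0.16997) = 9.65°.
True thickness = vertical thickness × cos δ = 100.3 × cos 9.65° = 98.9 ft.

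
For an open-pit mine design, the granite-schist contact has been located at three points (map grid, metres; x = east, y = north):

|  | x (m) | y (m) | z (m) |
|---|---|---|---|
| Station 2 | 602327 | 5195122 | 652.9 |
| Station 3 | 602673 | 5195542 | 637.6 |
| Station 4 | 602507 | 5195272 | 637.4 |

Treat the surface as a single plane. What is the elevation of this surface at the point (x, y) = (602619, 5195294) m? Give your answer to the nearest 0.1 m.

Let the plane be z = a·x + b·y + c.
Station 3−Station 2: 346a + 420b = −15.3;  Station 4−Station 2: 180a + 150b = −15.5.
Solving gives a = −0.177848101, b = 0.110084388.
Then c = 652.9 − a·602327 − b·5195122 = −464126.21.
At (602619, 5195294): z = −107174.6 + 571920.8 − 464126.21 = 619.9 m.

619.9 m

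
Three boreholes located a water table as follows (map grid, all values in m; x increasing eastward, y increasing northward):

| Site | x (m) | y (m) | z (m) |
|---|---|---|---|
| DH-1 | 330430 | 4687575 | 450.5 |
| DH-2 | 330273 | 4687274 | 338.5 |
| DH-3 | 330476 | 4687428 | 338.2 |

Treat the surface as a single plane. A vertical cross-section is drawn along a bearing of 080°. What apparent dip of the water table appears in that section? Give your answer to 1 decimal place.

Two edge vectors: DH-1→DH-2 = (-157, -301, -112), DH-1→DH-3 = (46, -147, -112.3).
Normal n = (DH-1→DH-2) × (DH-1→DH-3) = (17338.3, -22783.1, 36925).
So ∂z/∂x = −n_x/n_z = −0.46955 and ∂z/∂y = −n_y/n_z = 0.61701.
Unit vector along 080° is (sin 80°, cos 80°) = (0.9848, 0.1736).
Slope in that direction = a·(0.9848) + b·(0.1736) = −0.35528.
Apparent dip = arctan|0.35528| = 19.6° (true dip is 37.8°, so apparent ≤ true as expected).

19.6°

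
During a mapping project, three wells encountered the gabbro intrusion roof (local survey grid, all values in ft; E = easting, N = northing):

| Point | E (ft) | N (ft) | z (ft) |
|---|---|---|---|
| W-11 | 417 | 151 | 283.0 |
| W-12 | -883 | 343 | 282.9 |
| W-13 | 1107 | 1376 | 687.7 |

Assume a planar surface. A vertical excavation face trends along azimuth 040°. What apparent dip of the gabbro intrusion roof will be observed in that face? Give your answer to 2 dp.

Let the plane be z = a·E + b·N + c.
W-12−W-11: −1300a + 192b = −0.1;  W-13−W-11: 690a + 1225b = 404.7.
Solving gives a = 0.04512, b = 0.30495.
Unit vector along 040° is (sin 40°, cos 40°) = (0.6428, 0.7660).
Slope in that direction = a·(0.6428) + b·(0.7660) = 0.26261.
Apparent dip = arctan|0.26261| = 14.71° (true dip is 17.1°, so apparent ≤ true as expected).

14.71°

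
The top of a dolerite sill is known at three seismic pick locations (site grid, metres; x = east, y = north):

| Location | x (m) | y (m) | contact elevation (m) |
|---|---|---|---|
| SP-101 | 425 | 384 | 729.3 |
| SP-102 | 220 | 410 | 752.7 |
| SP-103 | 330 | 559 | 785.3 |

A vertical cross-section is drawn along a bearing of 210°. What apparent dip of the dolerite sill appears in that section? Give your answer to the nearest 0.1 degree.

11.3°

Let the plane be z = a·x + b·y + c.
SP-102−SP-101: −205a + 26b = 23.4;  SP-103−SP-101: −95a + 175b = 56.
Solving gives a = −0.07900, b = 0.27711.
Unit vector along 210° is (sin 210°, cos 210°) = (-0.5000, -0.8660).
Slope in that direction = a·(-0.5000) + b·(-0.8660) = −0.20049.
Apparent dip = arctan|0.20049| = 11.3° (true dip is 16.1°, so apparent ≤ true as expected).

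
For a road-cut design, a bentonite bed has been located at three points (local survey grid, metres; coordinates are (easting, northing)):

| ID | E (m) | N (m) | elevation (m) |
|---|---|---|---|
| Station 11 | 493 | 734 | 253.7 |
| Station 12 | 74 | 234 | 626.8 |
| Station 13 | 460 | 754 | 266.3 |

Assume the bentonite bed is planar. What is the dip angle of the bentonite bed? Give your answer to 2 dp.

Two edge vectors: Station 11→Station 12 = (-419, -500, 373.1), Station 11→Station 13 = (-33, 20, 12.6).
Normal n = (Station 11→Station 12) × (Station 11→Station 13) = (-13762, -7032.9, -24880).
So ∂z/∂E = −n_x/n_z = −0.55314 and ∂z/∂N = −n_y/n_z = −0.28267.
Gradient magnitude |∇z| = √(a² + b²) = √(0.30596 + 0.07990) = 0.62118.
True dip = arctan(0.62118) = 31.85°, dipping toward ENE (azimuth ≈ 063°).

31.85°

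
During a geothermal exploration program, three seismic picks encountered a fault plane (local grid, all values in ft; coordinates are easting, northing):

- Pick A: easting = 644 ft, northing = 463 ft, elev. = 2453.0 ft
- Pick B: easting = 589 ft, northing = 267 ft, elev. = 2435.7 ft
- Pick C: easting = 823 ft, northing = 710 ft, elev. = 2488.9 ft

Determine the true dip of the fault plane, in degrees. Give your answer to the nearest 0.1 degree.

7.9°

Two edge vectors: Pick A→Pick B = (-55, -196, -17.3), Pick A→Pick C = (179, 247, 35.9).
Normal n = (Pick A→Pick B) × (Pick A→Pick C) = (-2763.3, -1122.2, 21499).
So ∂z/∂easting = −n_x/n_z = 0.12853 and ∂z/∂northing = −n_y/n_z = 0.05220.
Gradient magnitude |∇z| = √(a² + b²) = √(0.01652 + 0.00272) = 0.13873.
True dip = arctan(0.13873) = 7.9°, dipping toward WSW (azimuth ≈ 248°).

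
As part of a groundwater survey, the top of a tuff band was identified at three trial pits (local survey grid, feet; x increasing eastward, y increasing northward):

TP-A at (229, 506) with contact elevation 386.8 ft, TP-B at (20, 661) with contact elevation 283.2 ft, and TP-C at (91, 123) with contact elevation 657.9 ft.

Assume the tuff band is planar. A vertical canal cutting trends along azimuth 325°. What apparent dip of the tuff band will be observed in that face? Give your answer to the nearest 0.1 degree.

29.2°

Two edge vectors: TP-A→TP-B = (-209, 155, -103.6), TP-A→TP-C = (-138, -383, 271.1).
Normal n = (TP-A→TP-B) × (TP-A→TP-C) = (2341.7, 70956.7, 101437).
So ∂z/∂x = −n_x/n_z = −0.02309 and ∂z/∂y = −n_y/n_z = −0.69951.
Unit vector along 325° is (sin 325°, cos 325°) = (-0.5736, 0.8192).
Slope in that direction = a·(-0.5736) + b·(0.8192) = −0.55977.
Apparent dip = arctan|0.55977| = 29.2° (true dip is 35.0°, so apparent ≤ true as expected).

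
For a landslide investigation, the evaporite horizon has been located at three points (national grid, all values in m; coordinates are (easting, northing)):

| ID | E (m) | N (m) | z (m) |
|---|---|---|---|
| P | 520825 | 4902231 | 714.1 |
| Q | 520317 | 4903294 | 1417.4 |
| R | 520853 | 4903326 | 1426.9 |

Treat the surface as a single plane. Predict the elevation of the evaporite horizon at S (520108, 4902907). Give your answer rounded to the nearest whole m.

Two edge vectors: P→Q = (-508, 1063, 703.3), P→R = (28, 1095, 712.8).
Normal n = (P→Q) × (P→R) = (-12407.1, 381794.8, -586024).
So ∂z/∂E = −n_x/n_z = −0.02117166 and ∂z/∂N = −n_y/n_z = 0.65150028.
Intercept c from P: 714.1 + 11026.73 − 3193804.87 = −3182064.04.
At (520108, 4902907): z = −11011.5 + 3194245.3 − 3182064.04 = 1169.7 m.

1170 m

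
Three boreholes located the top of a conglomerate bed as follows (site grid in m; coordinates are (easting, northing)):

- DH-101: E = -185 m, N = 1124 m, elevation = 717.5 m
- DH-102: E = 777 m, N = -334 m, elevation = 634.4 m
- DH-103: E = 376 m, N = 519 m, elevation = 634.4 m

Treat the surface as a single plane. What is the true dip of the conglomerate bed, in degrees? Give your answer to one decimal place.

18.4°

Two edge vectors: DH-101→DH-102 = (962, -1458, -83.1), DH-101→DH-103 = (561, -605, -83.1).
Normal n = (DH-101→DH-102) × (DH-101→DH-103) = (70884.3, 33323.1, 235928).
So ∂z/∂E = −n_x/n_z = −0.30045 and ∂z/∂N = −n_y/n_z = −0.14124.
Gradient magnitude |∇z| = √(a² + b²) = √(0.09027 + 0.01995) = 0.33199.
True dip = arctan(0.33199) = 18.4°, dipping toward ENE (azimuth ≈ 065°).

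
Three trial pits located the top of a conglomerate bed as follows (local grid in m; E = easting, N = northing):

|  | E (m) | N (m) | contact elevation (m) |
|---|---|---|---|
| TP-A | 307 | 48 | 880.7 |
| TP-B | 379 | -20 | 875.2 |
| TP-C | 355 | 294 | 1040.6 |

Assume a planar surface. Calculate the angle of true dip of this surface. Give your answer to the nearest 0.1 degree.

35.8°

Two edge vectors: TP-A→TP-B = (72, -68, -5.5), TP-A→TP-C = (48, 246, 159.9).
Normal n = (TP-A→TP-B) × (TP-A→TP-C) = (-9520.2, -11776.8, 20976).
So ∂z/∂E = −n_x/n_z = 0.45386 and ∂z/∂N = −n_y/n_z = 0.56144.
Gradient magnitude |∇z| = √(a² + b²) = √(0.20599 + 0.31522) = 0.72195.
True dip = arctan(0.72195) = 35.8°, dipping toward SW (azimuth ≈ 219°).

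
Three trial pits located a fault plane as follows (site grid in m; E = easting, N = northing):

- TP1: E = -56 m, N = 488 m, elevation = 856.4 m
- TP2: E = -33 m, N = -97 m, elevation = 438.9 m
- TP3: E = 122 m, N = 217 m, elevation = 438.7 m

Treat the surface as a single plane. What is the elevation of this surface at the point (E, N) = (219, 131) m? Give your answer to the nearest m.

Two edge vectors: TP1→TP2 = (23, -585, -417.5), TP1→TP3 = (178, -271, -417.7).
Normal n = (TP1→TP2) × (TP1→TP3) = (131212, -64707.9, 97897).
So ∂z/∂E = −n_x/n_z = −1.34031 and ∂z/∂N = −n_y/n_z = 0.66098.
Intercept c from TP1: 856.4 − 75.06 − 322.56 = 458.78.
At (219, 131): z = −293.5 + 86.6 + 458.78 = 251.8 m.

252 m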